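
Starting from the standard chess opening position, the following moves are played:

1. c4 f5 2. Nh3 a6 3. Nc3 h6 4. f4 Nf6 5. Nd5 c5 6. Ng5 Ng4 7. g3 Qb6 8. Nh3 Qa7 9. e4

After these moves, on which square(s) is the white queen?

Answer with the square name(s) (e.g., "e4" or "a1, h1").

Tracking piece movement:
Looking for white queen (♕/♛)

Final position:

  a b c d e f g h
  ─────────────────
8│♜ ♞ ♝ · ♚ ♝ · ♜│8
7│♛ ♟ · ♟ ♟ · ♟ ·│7
6│♟ · · · · · · ♟│6
5│· · ♟ ♘ · ♟ · ·│5
4│· · ♙ · ♙ ♙ ♞ ·│4
3│· · · · · · ♙ ♘│3
2│♙ ♙ · ♙ · · · ♙│2
1│♖ · ♗ ♕ ♔ ♗ · ♖│1
  ─────────────────
  a b c d e f g h


d1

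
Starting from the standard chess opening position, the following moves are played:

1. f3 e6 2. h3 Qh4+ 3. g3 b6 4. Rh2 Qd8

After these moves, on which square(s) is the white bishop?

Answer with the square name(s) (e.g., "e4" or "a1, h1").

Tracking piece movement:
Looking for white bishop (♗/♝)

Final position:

  a b c d e f g h
  ─────────────────
8│♜ ♞ ♝ ♛ ♚ ♝ ♞ ♜│8
7│♟ · ♟ ♟ · ♟ ♟ ♟│7
6│· ♟ · · ♟ · · ·│6
5│· · · · · · · ·│5
4│· · · · · · · ·│4
3│· · · · · ♙ ♙ ♙│3
2│♙ ♙ ♙ ♙ ♙ · · ♖│2
1│♖ ♘ ♗ ♕ ♔ ♗ ♘ ·│1
  ─────────────────
  a b c d e f g h


c1, f1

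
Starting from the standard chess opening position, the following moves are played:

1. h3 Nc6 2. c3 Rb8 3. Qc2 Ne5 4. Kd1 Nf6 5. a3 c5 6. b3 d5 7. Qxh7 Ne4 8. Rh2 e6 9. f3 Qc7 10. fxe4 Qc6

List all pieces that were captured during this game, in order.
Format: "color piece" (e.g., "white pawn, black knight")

Tracking captures:
  Qxh7: captured black pawn
  fxe4: captured black knight

black pawn, black knight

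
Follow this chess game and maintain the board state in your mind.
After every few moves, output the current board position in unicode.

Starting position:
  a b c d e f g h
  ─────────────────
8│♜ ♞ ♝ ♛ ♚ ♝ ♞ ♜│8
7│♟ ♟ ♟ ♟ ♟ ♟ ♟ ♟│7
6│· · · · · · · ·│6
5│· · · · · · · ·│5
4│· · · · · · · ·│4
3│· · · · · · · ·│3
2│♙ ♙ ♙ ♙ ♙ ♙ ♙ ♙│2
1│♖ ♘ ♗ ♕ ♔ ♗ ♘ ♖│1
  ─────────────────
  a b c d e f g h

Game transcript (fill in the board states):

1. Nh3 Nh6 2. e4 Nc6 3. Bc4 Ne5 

  a b c d e f g h
  ─────────────────
8│♜ · ♝ ♛ ♚ ♝ · ♜│8
7│♟ ♟ ♟ ♟ ♟ ♟ ♟ ♟│7
6│· · · · · · · ♞│6
5│· · · · ♞ · · ·│5
4│· · ♗ · ♙ · · ·│4
3│· · · · · · · ♘│3
2│♙ ♙ ♙ ♙ · ♙ ♙ ♙│2
1│♖ ♘ ♗ ♕ ♔ · · ♖│1
  ─────────────────
  a b c d e f g h

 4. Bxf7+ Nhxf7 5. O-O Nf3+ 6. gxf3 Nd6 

  a b c d e f g h
  ─────────────────
8│♜ · ♝ ♛ ♚ ♝ · ♜│8
7│♟ ♟ ♟ ♟ ♟ · ♟ ♟│7
6│· · · ♞ · · · ·│6
5│· · · · · · · ·│5
4│· · · · ♙ · · ·│4
3│· · · · · ♙ · ♘│3
2│♙ ♙ ♙ ♙ · ♙ · ♙│2
1│♖ ♘ ♗ ♕ · ♖ ♔ ·│1
  ─────────────────
  a b c d e f g h

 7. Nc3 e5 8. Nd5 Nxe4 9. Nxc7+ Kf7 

  a b c d e f g h
  ─────────────────
8│♜ · ♝ ♛ · ♝ · ♜│8
7│♟ ♟ ♘ ♟ · ♚ ♟ ♟│7
6│· · · · · · · ·│6
5│· · · · ♟ · · ·│5
4│· · · · ♞ · · ·│4
3│· · · · · ♙ · ♘│3
2│♙ ♙ ♙ ♙ · ♙ · ♙│2
1│♖ · ♗ ♕ · ♖ ♔ ·│1
  ─────────────────
  a b c d e f g h

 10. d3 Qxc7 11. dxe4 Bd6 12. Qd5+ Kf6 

  a b c d e f g h
  ─────────────────
8│♜ · ♝ · · · · ♜│8
7│♟ ♟ ♛ ♟ · · ♟ ♟│7
6│· · · ♝ · ♚ · ·│6
5│· · · ♕ ♟ · · ·│5
4│· · · · ♙ · · ·│4
3│· · · · · ♙ · ♘│3
2│♙ ♙ ♙ · · ♙ · ♙│2
1│♖ · ♗ · · ♖ ♔ ·│1
  ─────────────────
  a b c d e f g h

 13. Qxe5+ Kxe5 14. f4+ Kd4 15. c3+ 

  a b c d e f g h
  ─────────────────
8│♜ · ♝ · · · · ♜│8
7│♟ ♟ ♛ ♟ · · ♟ ♟│7
6│· · · ♝ · · · ·│6
5│· · · · · · · ·│5
4│· · · ♚ ♙ ♙ · ·│4
3│· · ♙ · · · · ♘│3
2│♙ ♙ · · · ♙ · ♙│2
1│♖ · ♗ · · ♖ ♔ ·│1
  ─────────────────
  a b c d e f g h


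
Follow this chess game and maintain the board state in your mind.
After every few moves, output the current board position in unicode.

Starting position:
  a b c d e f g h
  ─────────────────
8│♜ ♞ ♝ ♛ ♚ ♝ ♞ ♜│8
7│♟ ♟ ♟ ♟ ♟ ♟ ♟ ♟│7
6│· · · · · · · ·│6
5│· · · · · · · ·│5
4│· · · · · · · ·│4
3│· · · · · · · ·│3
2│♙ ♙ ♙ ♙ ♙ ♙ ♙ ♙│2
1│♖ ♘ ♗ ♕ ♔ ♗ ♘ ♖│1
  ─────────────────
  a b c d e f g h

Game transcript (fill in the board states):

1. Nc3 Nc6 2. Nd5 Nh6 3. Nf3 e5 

  a b c d e f g h
  ─────────────────
8│♜ · ♝ ♛ ♚ ♝ · ♜│8
7│♟ ♟ ♟ ♟ · ♟ ♟ ♟│7
6│· · ♞ · · · · ♞│6
5│· · · ♘ ♟ · · ·│5
4│· · · · · · · ·│4
3│· · · · · ♘ · ·│3
2│♙ ♙ ♙ ♙ ♙ ♙ ♙ ♙│2
1│♖ · ♗ ♕ ♔ ♗ · ♖│1
  ─────────────────
  a b c d e f g h

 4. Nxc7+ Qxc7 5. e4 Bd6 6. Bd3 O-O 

  a b c d e f g h
  ─────────────────
8│♜ · ♝ · · ♜ ♚ ·│8
7│♟ ♟ ♛ ♟ · ♟ ♟ ♟│7
6│· · ♞ ♝ · · · ♞│6
5│· · · · ♟ · · ·│5
4│· · · · ♙ · · ·│4
3│· · · ♗ · ♘ · ·│3
2│♙ ♙ ♙ ♙ · ♙ ♙ ♙│2
1│♖ · ♗ ♕ ♔ · · ♖│1
  ─────────────────
  a b c d e f g h

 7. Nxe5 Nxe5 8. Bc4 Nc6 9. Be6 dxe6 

  a b c d e f g h
  ─────────────────
8│♜ · ♝ · · ♜ ♚ ·│8
7│♟ ♟ ♛ · · ♟ ♟ ♟│7
6│· · ♞ ♝ ♟ · · ♞│6
5│· · · · · · · ·│5
4│· · · · ♙ · · ·│4
3│· · · · · · · ·│3
2│♙ ♙ ♙ ♙ · ♙ ♙ ♙│2
1│♖ · ♗ ♕ ♔ · · ♖│1
  ─────────────────
  a b c d e f g h

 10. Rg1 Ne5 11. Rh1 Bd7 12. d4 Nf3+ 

  a b c d e f g h
  ─────────────────
8│♜ · · · · ♜ ♚ ·│8
7│♟ ♟ ♛ ♝ · ♟ ♟ ♟│7
6│· · · ♝ ♟ · · ♞│6
5│· · · · · · · ·│5
4│· · · ♙ ♙ · · ·│4
3│· · · · · ♞ · ·│3
2│♙ ♙ ♙ · · ♙ ♙ ♙│2
1│♖ · ♗ ♕ ♔ · · ♖│1
  ─────────────────
  a b c d e f g h

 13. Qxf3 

  a b c d e f g h
  ─────────────────
8│♜ · · · · ♜ ♚ ·│8
7│♟ ♟ ♛ ♝ · ♟ ♟ ♟│7
6│· · · ♝ ♟ · · ♞│6
5│· · · · · · · ·│5
4│· · · ♙ ♙ · · ·│4
3│· · · · · ♕ · ·│3
2│♙ ♙ ♙ · · ♙ ♙ ♙│2
1│♖ · ♗ · ♔ · · ♖│1
  ─────────────────
  a b c d e f g h


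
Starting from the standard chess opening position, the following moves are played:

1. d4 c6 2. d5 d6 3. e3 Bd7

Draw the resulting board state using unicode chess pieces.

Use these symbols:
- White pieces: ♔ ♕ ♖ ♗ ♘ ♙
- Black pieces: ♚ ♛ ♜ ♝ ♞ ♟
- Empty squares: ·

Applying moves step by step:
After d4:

♜ ♞ ♝ ♛ ♚ ♝ ♞ ♜
♟ ♟ ♟ ♟ ♟ ♟ ♟ ♟
· · · · · · · ·
· · · · · · · ·
· · · ♙ · · · ·
· · · · · · · ·
♙ ♙ ♙ · ♙ ♙ ♙ ♙
♖ ♘ ♗ ♕ ♔ ♗ ♘ ♖


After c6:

♜ ♞ ♝ ♛ ♚ ♝ ♞ ♜
♟ ♟ · ♟ ♟ ♟ ♟ ♟
· · ♟ · · · · ·
· · · · · · · ·
· · · ♙ · · · ·
· · · · · · · ·
♙ ♙ ♙ · ♙ ♙ ♙ ♙
♖ ♘ ♗ ♕ ♔ ♗ ♘ ♖


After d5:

♜ ♞ ♝ ♛ ♚ ♝ ♞ ♜
♟ ♟ · ♟ ♟ ♟ ♟ ♟
· · ♟ · · · · ·
· · · ♙ · · · ·
· · · · · · · ·
· · · · · · · ·
♙ ♙ ♙ · ♙ ♙ ♙ ♙
♖ ♘ ♗ ♕ ♔ ♗ ♘ ♖


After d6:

♜ ♞ ♝ ♛ ♚ ♝ ♞ ♜
♟ ♟ · · ♟ ♟ ♟ ♟
· · ♟ ♟ · · · ·
· · · ♙ · · · ·
· · · · · · · ·
· · · · · · · ·
♙ ♙ ♙ · ♙ ♙ ♙ ♙
♖ ♘ ♗ ♕ ♔ ♗ ♘ ♖


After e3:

♜ ♞ ♝ ♛ ♚ ♝ ♞ ♜
♟ ♟ · · ♟ ♟ ♟ ♟
· · ♟ ♟ · · · ·
· · · ♙ · · · ·
· · · · · · · ·
· · · · ♙ · · ·
♙ ♙ ♙ · · ♙ ♙ ♙
♖ ♘ ♗ ♕ ♔ ♗ ♘ ♖


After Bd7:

♜ ♞ · ♛ ♚ ♝ ♞ ♜
♟ ♟ · ♝ ♟ ♟ ♟ ♟
· · ♟ ♟ · · · ·
· · · ♙ · · · ·
· · · · · · · ·
· · · · ♙ · · ·
♙ ♙ ♙ · · ♙ ♙ ♙
♖ ♘ ♗ ♕ ♔ ♗ ♘ ♖



  a b c d e f g h
  ─────────────────
8│♜ ♞ · ♛ ♚ ♝ ♞ ♜│8
7│♟ ♟ · ♝ ♟ ♟ ♟ ♟│7
6│· · ♟ ♟ · · · ·│6
5│· · · ♙ · · · ·│5
4│· · · · · · · ·│4
3│· · · · ♙ · · ·│3
2│♙ ♙ ♙ · · ♙ ♙ ♙│2
1│♖ ♘ ♗ ♕ ♔ ♗ ♘ ♖│1
  ─────────────────
  a b c d e f g h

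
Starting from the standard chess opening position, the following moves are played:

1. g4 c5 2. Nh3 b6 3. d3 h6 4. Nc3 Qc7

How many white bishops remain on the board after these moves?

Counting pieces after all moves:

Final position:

  a b c d e f g h
  ─────────────────
8│♜ ♞ ♝ · ♚ ♝ ♞ ♜│8
7│♟ · ♛ ♟ ♟ ♟ ♟ ·│7
6│· ♟ · · · · · ♟│6
5│· · ♟ · · · · ·│5
4│· · · · · · ♙ ·│4
3│· · ♘ ♙ · · · ♘│3
2│♙ ♙ ♙ · ♙ ♙ · ♙│2
1│♖ · ♗ ♕ ♔ ♗ · ♖│1
  ─────────────────
  a b c d e f g h


2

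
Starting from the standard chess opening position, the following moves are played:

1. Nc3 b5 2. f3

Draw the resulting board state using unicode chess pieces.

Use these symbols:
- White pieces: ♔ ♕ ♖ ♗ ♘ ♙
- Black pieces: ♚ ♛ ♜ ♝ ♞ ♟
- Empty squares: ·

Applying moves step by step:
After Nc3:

♜ ♞ ♝ ♛ ♚ ♝ ♞ ♜
♟ ♟ ♟ ♟ ♟ ♟ ♟ ♟
· · · · · · · ·
· · · · · · · ·
· · · · · · · ·
· · ♘ · · · · ·
♙ ♙ ♙ ♙ ♙ ♙ ♙ ♙
♖ · ♗ ♕ ♔ ♗ ♘ ♖


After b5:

♜ ♞ ♝ ♛ ♚ ♝ ♞ ♜
♟ · ♟ ♟ ♟ ♟ ♟ ♟
· · · · · · · ·
· ♟ · · · · · ·
· · · · · · · ·
· · ♘ · · · · ·
♙ ♙ ♙ ♙ ♙ ♙ ♙ ♙
♖ · ♗ ♕ ♔ ♗ ♘ ♖


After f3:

♜ ♞ ♝ ♛ ♚ ♝ ♞ ♜
♟ · ♟ ♟ ♟ ♟ ♟ ♟
· · · · · · · ·
· ♟ · · · · · ·
· · · · · · · ·
· · ♘ · · ♙ · ·
♙ ♙ ♙ ♙ ♙ · ♙ ♙
♖ · ♗ ♕ ♔ ♗ ♘ ♖



  a b c d e f g h
  ─────────────────
8│♜ ♞ ♝ ♛ ♚ ♝ ♞ ♜│8
7│♟ · ♟ ♟ ♟ ♟ ♟ ♟│7
6│· · · · · · · ·│6
5│· ♟ · · · · · ·│5
4│· · · · · · · ·│4
3│· · ♘ · · ♙ · ·│3
2│♙ ♙ ♙ ♙ ♙ · ♙ ♙│2
1│♖ · ♗ ♕ ♔ ♗ ♘ ♖│1
  ─────────────────
  a b c d e f g h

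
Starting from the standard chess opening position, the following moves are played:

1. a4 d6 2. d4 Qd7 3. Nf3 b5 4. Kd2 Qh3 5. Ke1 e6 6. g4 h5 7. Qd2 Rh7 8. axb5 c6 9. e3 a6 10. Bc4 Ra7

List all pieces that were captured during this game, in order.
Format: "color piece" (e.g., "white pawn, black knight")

Tracking captures:
  axb5: captured black pawn

black pawn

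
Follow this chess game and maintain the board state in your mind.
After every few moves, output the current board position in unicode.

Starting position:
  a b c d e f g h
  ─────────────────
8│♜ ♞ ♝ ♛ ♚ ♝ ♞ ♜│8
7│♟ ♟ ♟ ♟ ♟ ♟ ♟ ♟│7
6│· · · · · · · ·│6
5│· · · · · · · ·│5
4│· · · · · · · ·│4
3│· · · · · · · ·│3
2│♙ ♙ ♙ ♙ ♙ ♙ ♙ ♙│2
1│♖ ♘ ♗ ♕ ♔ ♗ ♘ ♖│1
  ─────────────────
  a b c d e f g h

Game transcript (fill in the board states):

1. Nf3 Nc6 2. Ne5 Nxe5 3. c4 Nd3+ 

  a b c d e f g h
  ─────────────────
8│♜ · ♝ ♛ ♚ ♝ ♞ ♜│8
7│♟ ♟ ♟ ♟ ♟ ♟ ♟ ♟│7
6│· · · · · · · ·│6
5│· · · · · · · ·│5
4│· · ♙ · · · · ·│4
3│· · · ♞ · · · ·│3
2│♙ ♙ · ♙ ♙ ♙ ♙ ♙│2
1│♖ ♘ ♗ ♕ ♔ ♗ · ♖│1
  ─────────────────
  a b c d e f g h

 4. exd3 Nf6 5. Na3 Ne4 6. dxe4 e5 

  a b c d e f g h
  ─────────────────
8│♜ · ♝ ♛ ♚ ♝ · ♜│8
7│♟ ♟ ♟ ♟ · ♟ ♟ ♟│7
6│· · · · · · · ·│6
5│· · · · ♟ · · ·│5
4│· · ♙ · ♙ · · ·│4
3│♘ · · · · · · ·│3
2│♙ ♙ · ♙ · ♙ ♙ ♙│2
1│♖ · ♗ ♕ ♔ ♗ · ♖│1
  ─────────────────
  a b c d e f g h

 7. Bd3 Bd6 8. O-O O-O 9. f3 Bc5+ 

  a b c d e f g h
  ─────────────────
8│♜ · ♝ ♛ · ♜ ♚ ·│8
7│♟ ♟ ♟ ♟ · ♟ ♟ ♟│7
6│· · · · · · · ·│6
5│· · ♝ · ♟ · · ·│5
4│· · ♙ · ♙ · · ·│4
3│♘ · · ♗ · ♙ · ·│3
2│♙ ♙ · ♙ · · ♙ ♙│2
1│♖ · ♗ ♕ · ♖ ♔ ·│1
  ─────────────────
  a b c d e f g h

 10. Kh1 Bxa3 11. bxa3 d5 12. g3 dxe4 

  a b c d e f g h
  ─────────────────
8│♜ · ♝ ♛ · ♜ ♚ ·│8
7│♟ ♟ ♟ · · ♟ ♟ ♟│7
6│· · · · · · · ·│6
5│· · · · ♟ · · ·│5
4│· · ♙ · ♟ · · ·│4
3│♙ · · ♗ · ♙ ♙ ·│3
2│♙ · · ♙ · · · ♙│2
1│♖ · ♗ ♕ · ♖ · ♔│1
  ─────────────────
  a b c d e f g h

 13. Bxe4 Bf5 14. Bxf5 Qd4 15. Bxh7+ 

  a b c d e f g h
  ─────────────────
8│♜ · · · · ♜ ♚ ·│8
7│♟ ♟ ♟ · · ♟ ♟ ♗│7
6│· · · · · · · ·│6
5│· · · · ♟ · · ·│5
4│· · ♙ ♛ · · · ·│4
3│♙ · · · · ♙ ♙ ·│3
2│♙ · · ♙ · · · ♙│2
1│♖ · ♗ ♕ · ♖ · ♔│1
  ─────────────────
  a b c d e f g h


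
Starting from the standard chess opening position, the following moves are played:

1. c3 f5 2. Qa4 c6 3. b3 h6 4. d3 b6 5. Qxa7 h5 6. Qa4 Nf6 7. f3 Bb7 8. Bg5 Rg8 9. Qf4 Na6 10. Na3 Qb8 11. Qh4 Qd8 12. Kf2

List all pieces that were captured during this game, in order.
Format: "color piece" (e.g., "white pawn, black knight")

Tracking captures:
  Qxa7: captured black pawn

black pawn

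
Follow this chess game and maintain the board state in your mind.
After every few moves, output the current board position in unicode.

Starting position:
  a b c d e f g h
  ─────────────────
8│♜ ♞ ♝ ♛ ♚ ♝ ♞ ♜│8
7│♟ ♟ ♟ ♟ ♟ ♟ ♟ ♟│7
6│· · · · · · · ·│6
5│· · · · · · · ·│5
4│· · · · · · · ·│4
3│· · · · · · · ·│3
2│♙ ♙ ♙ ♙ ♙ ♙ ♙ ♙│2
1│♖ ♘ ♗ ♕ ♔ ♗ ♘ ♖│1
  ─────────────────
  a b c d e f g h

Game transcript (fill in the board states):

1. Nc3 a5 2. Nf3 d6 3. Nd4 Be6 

  a b c d e f g h
  ─────────────────
8│♜ ♞ · ♛ ♚ ♝ ♞ ♜│8
7│· ♟ ♟ · ♟ ♟ ♟ ♟│7
6│· · · ♟ ♝ · · ·│6
5│♟ · · · · · · ·│5
4│· · · ♘ · · · ·│4
3│· · ♘ · · · · ·│3
2│♙ ♙ ♙ ♙ ♙ ♙ ♙ ♙│2
1│♖ · ♗ ♕ ♔ ♗ · ♖│1
  ─────────────────
  a b c d e f g h

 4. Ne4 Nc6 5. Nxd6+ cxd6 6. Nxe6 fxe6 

  a b c d e f g h
  ─────────────────
8│♜ · · ♛ ♚ ♝ ♞ ♜│8
7│· ♟ · · ♟ · ♟ ♟│7
6│· · ♞ ♟ ♟ · · ·│6
5│♟ · · · · · · ·│5
4│· · · · · · · ·│4
3│· · · · · · · ·│3
2│♙ ♙ ♙ ♙ ♙ ♙ ♙ ♙│2
1│♖ · ♗ ♕ ♔ ♗ · ♖│1
  ─────────────────
  a b c d e f g h

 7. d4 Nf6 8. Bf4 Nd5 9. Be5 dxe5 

  a b c d e f g h
  ─────────────────
8│♜ · · ♛ ♚ ♝ · ♜│8
7│· ♟ · · ♟ · ♟ ♟│7
6│· · ♞ · ♟ · · ·│6
5│♟ · · ♞ ♟ · · ·│5
4│· · · ♙ · · · ·│4
3│· · · · · · · ·│3
2│♙ ♙ ♙ · ♙ ♙ ♙ ♙│2
1│♖ · · ♕ ♔ ♗ · ♖│1
  ─────────────────
  a b c d e f g h

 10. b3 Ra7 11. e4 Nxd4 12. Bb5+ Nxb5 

  a b c d e f g h
  ─────────────────
8│· · · ♛ ♚ ♝ · ♜│8
7│♜ ♟ · · ♟ · ♟ ♟│7
6│· · · · ♟ · · ·│6
5│♟ ♞ · ♞ ♟ · · ·│5
4│· · · · ♙ · · ·│4
3│· ♙ · · · · · ·│3
2│♙ · ♙ · · ♙ ♙ ♙│2
1│♖ · · ♕ ♔ · · ♖│1
  ─────────────────
  a b c d e f g h



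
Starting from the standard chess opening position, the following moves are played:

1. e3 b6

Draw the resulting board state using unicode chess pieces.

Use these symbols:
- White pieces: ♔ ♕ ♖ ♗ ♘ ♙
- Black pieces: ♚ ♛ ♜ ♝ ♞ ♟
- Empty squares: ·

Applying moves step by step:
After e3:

♜ ♞ ♝ ♛ ♚ ♝ ♞ ♜
♟ ♟ ♟ ♟ ♟ ♟ ♟ ♟
· · · · · · · ·
· · · · · · · ·
· · · · · · · ·
· · · · ♙ · · ·
♙ ♙ ♙ ♙ · ♙ ♙ ♙
♖ ♘ ♗ ♕ ♔ ♗ ♘ ♖


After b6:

♜ ♞ ♝ ♛ ♚ ♝ ♞ ♜
♟ · ♟ ♟ ♟ ♟ ♟ ♟
· ♟ · · · · · ·
· · · · · · · ·
· · · · · · · ·
· · · · ♙ · · ·
♙ ♙ ♙ ♙ · ♙ ♙ ♙
♖ ♘ ♗ ♕ ♔ ♗ ♘ ♖



  a b c d e f g h
  ─────────────────
8│♜ ♞ ♝ ♛ ♚ ♝ ♞ ♜│8
7│♟ · ♟ ♟ ♟ ♟ ♟ ♟│7
6│· ♟ · · · · · ·│6
5│· · · · · · · ·│5
4│· · · · · · · ·│4
3│· · · · ♙ · · ·│3
2│♙ ♙ ♙ ♙ · ♙ ♙ ♙│2
1│♖ ♘ ♗ ♕ ♔ ♗ ♘ ♖│1
  ─────────────────
  a b c d e f g h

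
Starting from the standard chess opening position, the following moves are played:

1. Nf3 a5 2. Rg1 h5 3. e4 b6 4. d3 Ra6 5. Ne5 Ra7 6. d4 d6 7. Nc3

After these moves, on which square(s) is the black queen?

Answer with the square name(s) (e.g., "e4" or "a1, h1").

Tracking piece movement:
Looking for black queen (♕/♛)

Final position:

  a b c d e f g h
  ─────────────────
8│· ♞ ♝ ♛ ♚ ♝ ♞ ♜│8
7│♜ · ♟ · ♟ ♟ ♟ ·│7
6│· ♟ · ♟ · · · ·│6
5│♟ · · · ♘ · · ♟│5
4│· · · ♙ ♙ · · ·│4
3│· · ♘ · · · · ·│3
2│♙ ♙ ♙ · · ♙ ♙ ♙│2
1│♖ · ♗ ♕ ♔ ♗ ♖ ·│1
  ─────────────────
  a b c d e f g h


d8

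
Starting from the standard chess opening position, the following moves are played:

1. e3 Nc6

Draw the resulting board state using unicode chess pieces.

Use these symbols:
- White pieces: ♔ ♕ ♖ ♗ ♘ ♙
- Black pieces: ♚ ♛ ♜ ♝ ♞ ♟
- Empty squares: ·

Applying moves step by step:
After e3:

♜ ♞ ♝ ♛ ♚ ♝ ♞ ♜
♟ ♟ ♟ ♟ ♟ ♟ ♟ ♟
· · · · · · · ·
· · · · · · · ·
· · · · · · · ·
· · · · ♙ · · ·
♙ ♙ ♙ ♙ · ♙ ♙ ♙
♖ ♘ ♗ ♕ ♔ ♗ ♘ ♖


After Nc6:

♜ · ♝ ♛ ♚ ♝ ♞ ♜
♟ ♟ ♟ ♟ ♟ ♟ ♟ ♟
· · ♞ · · · · ·
· · · · · · · ·
· · · · · · · ·
· · · · ♙ · · ·
♙ ♙ ♙ ♙ · ♙ ♙ ♙
♖ ♘ ♗ ♕ ♔ ♗ ♘ ♖



  a b c d e f g h
  ─────────────────
8│♜ · ♝ ♛ ♚ ♝ ♞ ♜│8
7│♟ ♟ ♟ ♟ ♟ ♟ ♟ ♟│7
6│· · ♞ · · · · ·│6
5│· · · · · · · ·│5
4│· · · · · · · ·│4
3│· · · · ♙ · · ·│3
2│♙ ♙ ♙ ♙ · ♙ ♙ ♙│2
1│♖ ♘ ♗ ♕ ♔ ♗ ♘ ♖│1
  ─────────────────
  a b c d e f g h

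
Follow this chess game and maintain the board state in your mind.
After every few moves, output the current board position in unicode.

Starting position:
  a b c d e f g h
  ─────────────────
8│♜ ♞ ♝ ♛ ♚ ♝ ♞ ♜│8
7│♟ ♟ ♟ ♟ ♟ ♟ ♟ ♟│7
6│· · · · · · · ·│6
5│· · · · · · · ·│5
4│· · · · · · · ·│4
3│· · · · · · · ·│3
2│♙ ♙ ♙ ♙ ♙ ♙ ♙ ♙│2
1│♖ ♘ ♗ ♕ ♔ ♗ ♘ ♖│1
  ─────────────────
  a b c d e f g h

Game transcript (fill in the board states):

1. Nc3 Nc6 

  a b c d e f g h
  ─────────────────
8│♜ · ♝ ♛ ♚ ♝ ♞ ♜│8
7│♟ ♟ ♟ ♟ ♟ ♟ ♟ ♟│7
6│· · ♞ · · · · ·│6
5│· · · · · · · ·│5
4│· · · · · · · ·│4
3│· · ♘ · · · · ·│3
2│♙ ♙ ♙ ♙ ♙ ♙ ♙ ♙│2
1│♖ · ♗ ♕ ♔ ♗ ♘ ♖│1
  ─────────────────
  a b c d e f g h

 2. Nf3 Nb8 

  a b c d e f g h
  ─────────────────
8│♜ ♞ ♝ ♛ ♚ ♝ ♞ ♜│8
7│♟ ♟ ♟ ♟ ♟ ♟ ♟ ♟│7
6│· · · · · · · ·│6
5│· · · · · · · ·│5
4│· · · · · · · ·│4
3│· · ♘ · · ♘ · ·│3
2│♙ ♙ ♙ ♙ ♙ ♙ ♙ ♙│2
1│♖ · ♗ ♕ ♔ ♗ · ♖│1
  ─────────────────
  a b c d e f g h

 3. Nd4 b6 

  a b c d e f g h
  ─────────────────
8│♜ ♞ ♝ ♛ ♚ ♝ ♞ ♜│8
7│♟ · ♟ ♟ ♟ ♟ ♟ ♟│7
6│· ♟ · · · · · ·│6
5│· · · · · · · ·│5
4│· · · ♘ · · · ·│4
3│· · ♘ · · · · ·│3
2│♙ ♙ ♙ ♙ ♙ ♙ ♙ ♙│2
1│♖ · ♗ ♕ ♔ ♗ · ♖│1
  ─────────────────
  a b c d e f g h

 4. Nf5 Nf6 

  a b c d e f g h
  ─────────────────
8│♜ ♞ ♝ ♛ ♚ ♝ · ♜│8
7│♟ · ♟ ♟ ♟ ♟ ♟ ♟│7
6│· ♟ · · · ♞ · ·│6
5│· · · · · ♘ · ·│5
4│· · · · · · · ·│4
3│· · ♘ · · · · ·│3
2│♙ ♙ ♙ ♙ ♙ ♙ ♙ ♙│2
1│♖ · ♗ ♕ ♔ ♗ · ♖│1
  ─────────────────
  a b c d e f g h



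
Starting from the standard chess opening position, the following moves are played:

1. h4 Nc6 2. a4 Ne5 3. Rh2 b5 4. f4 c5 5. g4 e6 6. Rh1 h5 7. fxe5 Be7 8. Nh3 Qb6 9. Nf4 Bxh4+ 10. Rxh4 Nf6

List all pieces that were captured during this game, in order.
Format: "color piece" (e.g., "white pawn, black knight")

Tracking captures:
  fxe5: captured black knight
  Bxh4+: captured white pawn
  Rxh4: captured black bishop

black knight, white pawn, black bishop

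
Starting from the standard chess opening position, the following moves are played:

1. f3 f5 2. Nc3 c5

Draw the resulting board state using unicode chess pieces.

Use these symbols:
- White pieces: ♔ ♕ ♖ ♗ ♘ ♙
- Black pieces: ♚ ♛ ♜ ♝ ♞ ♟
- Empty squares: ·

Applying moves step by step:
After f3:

♜ ♞ ♝ ♛ ♚ ♝ ♞ ♜
♟ ♟ ♟ ♟ ♟ ♟ ♟ ♟
· · · · · · · ·
· · · · · · · ·
· · · · · · · ·
· · · · · ♙ · ·
♙ ♙ ♙ ♙ ♙ · ♙ ♙
♖ ♘ ♗ ♕ ♔ ♗ ♘ ♖


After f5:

♜ ♞ ♝ ♛ ♚ ♝ ♞ ♜
♟ ♟ ♟ ♟ ♟ · ♟ ♟
· · · · · · · ·
· · · · · ♟ · ·
· · · · · · · ·
· · · · · ♙ · ·
♙ ♙ ♙ ♙ ♙ · ♙ ♙
♖ ♘ ♗ ♕ ♔ ♗ ♘ ♖


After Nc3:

♜ ♞ ♝ ♛ ♚ ♝ ♞ ♜
♟ ♟ ♟ ♟ ♟ · ♟ ♟
· · · · · · · ·
· · · · · ♟ · ·
· · · · · · · ·
· · ♘ · · ♙ · ·
♙ ♙ ♙ ♙ ♙ · ♙ ♙
♖ · ♗ ♕ ♔ ♗ ♘ ♖


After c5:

♜ ♞ ♝ ♛ ♚ ♝ ♞ ♜
♟ ♟ · ♟ ♟ · ♟ ♟
· · · · · · · ·
· · ♟ · · ♟ · ·
· · · · · · · ·
· · ♘ · · ♙ · ·
♙ ♙ ♙ ♙ ♙ · ♙ ♙
♖ · ♗ ♕ ♔ ♗ ♘ ♖



  a b c d e f g h
  ─────────────────
8│♜ ♞ ♝ ♛ ♚ ♝ ♞ ♜│8
7│♟ ♟ · ♟ ♟ · ♟ ♟│7
6│· · · · · · · ·│6
5│· · ♟ · · ♟ · ·│5
4│· · · · · · · ·│4
3│· · ♘ · · ♙ · ·│3
2│♙ ♙ ♙ ♙ ♙ · ♙ ♙│2
1│♖ · ♗ ♕ ♔ ♗ ♘ ♖│1
  ─────────────────
  a b c d e f g h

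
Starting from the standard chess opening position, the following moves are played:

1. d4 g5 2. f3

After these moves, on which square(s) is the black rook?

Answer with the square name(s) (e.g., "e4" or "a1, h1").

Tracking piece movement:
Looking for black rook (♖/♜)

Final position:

  a b c d e f g h
  ─────────────────
8│♜ ♞ ♝ ♛ ♚ ♝ ♞ ♜│8
7│♟ ♟ ♟ ♟ ♟ ♟ · ♟│7
6│· · · · · · · ·│6
5│· · · · · · ♟ ·│5
4│· · · ♙ · · · ·│4
3│· · · · · ♙ · ·│3
2│♙ ♙ ♙ · ♙ · ♙ ♙│2
1│♖ ♘ ♗ ♕ ♔ ♗ ♘ ♖│1
  ─────────────────
  a b c d e f g h


a8, h8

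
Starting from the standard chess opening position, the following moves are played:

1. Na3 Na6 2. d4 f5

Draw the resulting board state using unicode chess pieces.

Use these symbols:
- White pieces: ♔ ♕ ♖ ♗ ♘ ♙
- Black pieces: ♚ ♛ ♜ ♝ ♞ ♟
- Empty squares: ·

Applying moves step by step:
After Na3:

♜ ♞ ♝ ♛ ♚ ♝ ♞ ♜
♟ ♟ ♟ ♟ ♟ ♟ ♟ ♟
· · · · · · · ·
· · · · · · · ·
· · · · · · · ·
♘ · · · · · · ·
♙ ♙ ♙ ♙ ♙ ♙ ♙ ♙
♖ · ♗ ♕ ♔ ♗ ♘ ♖


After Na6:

♜ · ♝ ♛ ♚ ♝ ♞ ♜
♟ ♟ ♟ ♟ ♟ ♟ ♟ ♟
♞ · · · · · · ·
· · · · · · · ·
· · · · · · · ·
♘ · · · · · · ·
♙ ♙ ♙ ♙ ♙ ♙ ♙ ♙
♖ · ♗ ♕ ♔ ♗ ♘ ♖


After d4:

♜ · ♝ ♛ ♚ ♝ ♞ ♜
♟ ♟ ♟ ♟ ♟ ♟ ♟ ♟
♞ · · · · · · ·
· · · · · · · ·
· · · ♙ · · · ·
♘ · · · · · · ·
♙ ♙ ♙ · ♙ ♙ ♙ ♙
♖ · ♗ ♕ ♔ ♗ ♘ ♖


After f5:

♜ · ♝ ♛ ♚ ♝ ♞ ♜
♟ ♟ ♟ ♟ ♟ · ♟ ♟
♞ · · · · · · ·
· · · · · ♟ · ·
· · · ♙ · · · ·
♘ · · · · · · ·
♙ ♙ ♙ · ♙ ♙ ♙ ♙
♖ · ♗ ♕ ♔ ♗ ♘ ♖



  a b c d e f g h
  ─────────────────
8│♜ · ♝ ♛ ♚ ♝ ♞ ♜│8
7│♟ ♟ ♟ ♟ ♟ · ♟ ♟│7
6│♞ · · · · · · ·│6
5│· · · · · ♟ · ·│5
4│· · · ♙ · · · ·│4
3│♘ · · · · · · ·│3
2│♙ ♙ ♙ · ♙ ♙ ♙ ♙│2
1│♖ · ♗ ♕ ♔ ♗ ♘ ♖│1
  ─────────────────
  a b c d e f g h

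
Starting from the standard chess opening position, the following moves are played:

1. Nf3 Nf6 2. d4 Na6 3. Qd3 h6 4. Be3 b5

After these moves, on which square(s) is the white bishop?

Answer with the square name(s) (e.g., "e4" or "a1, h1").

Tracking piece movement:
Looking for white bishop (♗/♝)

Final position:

  a b c d e f g h
  ─────────────────
8│♜ · ♝ ♛ ♚ ♝ · ♜│8
7│♟ · ♟ ♟ ♟ ♟ ♟ ·│7
6│♞ · · · · ♞ · ♟│6
5│· ♟ · · · · · ·│5
4│· · · ♙ · · · ·│4
3│· · · ♕ ♗ ♘ · ·│3
2│♙ ♙ ♙ · ♙ ♙ ♙ ♙│2
1│♖ ♘ · · ♔ ♗ · ♖│1
  ─────────────────
  a b c d e f g h


e3, f1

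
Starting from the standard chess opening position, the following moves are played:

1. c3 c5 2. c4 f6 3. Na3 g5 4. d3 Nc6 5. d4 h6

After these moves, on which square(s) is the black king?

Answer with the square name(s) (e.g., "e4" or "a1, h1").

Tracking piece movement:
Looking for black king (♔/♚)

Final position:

  a b c d e f g h
  ─────────────────
8│♜ · ♝ ♛ ♚ ♝ ♞ ♜│8
7│♟ ♟ · ♟ ♟ · · ·│7
6│· · ♞ · · ♟ · ♟│6
5│· · ♟ · · · ♟ ·│5
4│· · ♙ ♙ · · · ·│4
3│♘ · · · · · · ·│3
2│♙ ♙ · · ♙ ♙ ♙ ♙│2
1│♖ · ♗ ♕ ♔ ♗ ♘ ♖│1
  ─────────────────
  a b c d e f g h


e8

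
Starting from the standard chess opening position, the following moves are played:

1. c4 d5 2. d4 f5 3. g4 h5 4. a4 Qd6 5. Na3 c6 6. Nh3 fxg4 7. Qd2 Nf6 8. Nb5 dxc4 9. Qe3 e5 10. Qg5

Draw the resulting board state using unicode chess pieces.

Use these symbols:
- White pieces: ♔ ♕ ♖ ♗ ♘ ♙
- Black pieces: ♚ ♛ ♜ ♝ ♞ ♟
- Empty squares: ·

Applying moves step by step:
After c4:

♜ ♞ ♝ ♛ ♚ ♝ ♞ ♜
♟ ♟ ♟ ♟ ♟ ♟ ♟ ♟
· · · · · · · ·
· · · · · · · ·
· · ♙ · · · · ·
· · · · · · · ·
♙ ♙ · ♙ ♙ ♙ ♙ ♙
♖ ♘ ♗ ♕ ♔ ♗ ♘ ♖


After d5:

♜ ♞ ♝ ♛ ♚ ♝ ♞ ♜
♟ ♟ ♟ · ♟ ♟ ♟ ♟
· · · · · · · ·
· · · ♟ · · · ·
· · ♙ · · · · ·
· · · · · · · ·
♙ ♙ · ♙ ♙ ♙ ♙ ♙
♖ ♘ ♗ ♕ ♔ ♗ ♘ ♖


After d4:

♜ ♞ ♝ ♛ ♚ ♝ ♞ ♜
♟ ♟ ♟ · ♟ ♟ ♟ ♟
· · · · · · · ·
· · · ♟ · · · ·
· · ♙ ♙ · · · ·
· · · · · · · ·
♙ ♙ · · ♙ ♙ ♙ ♙
♖ ♘ ♗ ♕ ♔ ♗ ♘ ♖


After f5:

♜ ♞ ♝ ♛ ♚ ♝ ♞ ♜
♟ ♟ ♟ · ♟ · ♟ ♟
· · · · · · · ·
· · · ♟ · ♟ · ·
· · ♙ ♙ · · · ·
· · · · · · · ·
♙ ♙ · · ♙ ♙ ♙ ♙
♖ ♘ ♗ ♕ ♔ ♗ ♘ ♖


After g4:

♜ ♞ ♝ ♛ ♚ ♝ ♞ ♜
♟ ♟ ♟ · ♟ · ♟ ♟
· · · · · · · ·
· · · ♟ · ♟ · ·
· · ♙ ♙ · · ♙ ·
· · · · · · · ·
♙ ♙ · · ♙ ♙ · ♙
♖ ♘ ♗ ♕ ♔ ♗ ♘ ♖


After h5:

♜ ♞ ♝ ♛ ♚ ♝ ♞ ♜
♟ ♟ ♟ · ♟ · ♟ ·
· · · · · · · ·
· · · ♟ · ♟ · ♟
· · ♙ ♙ · · ♙ ·
· · · · · · · ·
♙ ♙ · · ♙ ♙ · ♙
♖ ♘ ♗ ♕ ♔ ♗ ♘ ♖


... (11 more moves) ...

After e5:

♜ ♞ ♝ · ♚ ♝ · ♜
♟ ♟ · · · · ♟ ·
· · ♟ ♛ · ♞ · ·
· ♘ · · ♟ · · ♟
♙ · ♟ ♙ · · ♟ ·
· · · · ♕ · · ♘
· ♙ · · ♙ ♙ · ♙
♖ · ♗ · ♔ ♗ · ♖


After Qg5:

♜ ♞ ♝ · ♚ ♝ · ♜
♟ ♟ · · · · ♟ ·
· · ♟ ♛ · ♞ · ·
· ♘ · · ♟ · ♕ ♟
♙ · ♟ ♙ · · ♟ ·
· · · · · · · ♘
· ♙ · · ♙ ♙ · ♙
♖ · ♗ · ♔ ♗ · ♖



  a b c d e f g h
  ─────────────────
8│♜ ♞ ♝ · ♚ ♝ · ♜│8
7│♟ ♟ · · · · ♟ ·│7
6│· · ♟ ♛ · ♞ · ·│6
5│· ♘ · · ♟ · ♕ ♟│5
4│♙ · ♟ ♙ · · ♟ ·│4
3│· · · · · · · ♘│3
2│· ♙ · · ♙ ♙ · ♙│2
1│♖ · ♗ · ♔ ♗ · ♖│1
  ─────────────────
  a b c d e f g h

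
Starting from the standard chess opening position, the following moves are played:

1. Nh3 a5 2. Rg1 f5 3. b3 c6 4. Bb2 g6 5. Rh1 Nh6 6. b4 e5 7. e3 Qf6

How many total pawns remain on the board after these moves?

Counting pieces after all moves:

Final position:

  a b c d e f g h
  ─────────────────
8│♜ ♞ ♝ · ♚ ♝ · ♜│8
7│· ♟ · ♟ · · · ♟│7
6│· · ♟ · · ♛ ♟ ♞│6
5│♟ · · · ♟ ♟ · ·│5
4│· ♙ · · · · · ·│4
3│· · · · ♙ · · ♘│3
2│♙ ♗ ♙ ♙ · ♙ ♙ ♙│2
1│♖ ♘ · ♕ ♔ ♗ · ♖│1
  ─────────────────
  a b c d e f g h


16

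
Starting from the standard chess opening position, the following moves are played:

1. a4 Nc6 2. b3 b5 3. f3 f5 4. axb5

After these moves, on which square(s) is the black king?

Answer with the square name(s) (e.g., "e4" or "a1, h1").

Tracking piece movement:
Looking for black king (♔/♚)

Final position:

  a b c d e f g h
  ─────────────────
8│♜ · ♝ ♛ ♚ ♝ ♞ ♜│8
7│♟ · ♟ ♟ ♟ · ♟ ♟│7
6│· · ♞ · · · · ·│6
5│· ♙ · · · ♟ · ·│5
4│· · · · · · · ·│4
3│· ♙ · · · ♙ · ·│3
2│· · ♙ ♙ ♙ · ♙ ♙│2
1│♖ ♘ ♗ ♕ ♔ ♗ ♘ ♖│1
  ─────────────────
  a b c d e f g h


e8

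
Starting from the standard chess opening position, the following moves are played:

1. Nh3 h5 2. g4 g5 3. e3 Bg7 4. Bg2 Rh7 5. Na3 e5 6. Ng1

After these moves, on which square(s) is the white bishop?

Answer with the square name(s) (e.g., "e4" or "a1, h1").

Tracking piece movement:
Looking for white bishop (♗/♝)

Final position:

  a b c d e f g h
  ─────────────────
8│♜ ♞ ♝ ♛ ♚ · ♞ ·│8
7│♟ ♟ ♟ ♟ · ♟ ♝ ♜│7
6│· · · · · · · ·│6
5│· · · · ♟ · ♟ ♟│5
4│· · · · · · ♙ ·│4
3│♘ · · · ♙ · · ·│3
2│♙ ♙ ♙ ♙ · ♙ ♗ ♙│2
1│♖ · ♗ ♕ ♔ · ♘ ♖│1
  ─────────────────
  a b c d e f g h


c1, g2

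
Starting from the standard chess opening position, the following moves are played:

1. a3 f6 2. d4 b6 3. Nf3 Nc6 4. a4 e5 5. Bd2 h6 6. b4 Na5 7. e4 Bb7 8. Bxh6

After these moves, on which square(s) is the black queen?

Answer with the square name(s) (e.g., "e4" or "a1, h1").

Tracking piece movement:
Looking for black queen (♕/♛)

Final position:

  a b c d e f g h
  ─────────────────
8│♜ · · ♛ ♚ ♝ ♞ ♜│8
7│♟ ♝ ♟ ♟ · · ♟ ·│7
6│· ♟ · · · ♟ · ♗│6
5│♞ · · · ♟ · · ·│5
4│♙ ♙ · ♙ ♙ · · ·│4
3│· · · · · ♘ · ·│3
2│· · ♙ · · ♙ ♙ ♙│2
1│♖ ♘ · ♕ ♔ ♗ · ♖│1
  ─────────────────
  a b c d e f g h


d8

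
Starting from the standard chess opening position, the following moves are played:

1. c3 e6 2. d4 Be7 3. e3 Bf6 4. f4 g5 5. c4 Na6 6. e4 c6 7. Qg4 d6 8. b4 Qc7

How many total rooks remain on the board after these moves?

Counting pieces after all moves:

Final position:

  a b c d e f g h
  ─────────────────
8│♜ · ♝ · ♚ · ♞ ♜│8
7│♟ ♟ ♛ · · ♟ · ♟│7
6│♞ · ♟ ♟ ♟ ♝ · ·│6
5│· · · · · · ♟ ·│5
4│· ♙ ♙ ♙ ♙ ♙ ♕ ·│4
3│· · · · · · · ·│3
2│♙ · · · · · ♙ ♙│2
1│♖ ♘ ♗ · ♔ ♗ ♘ ♖│1
  ─────────────────
  a b c d e f g h


4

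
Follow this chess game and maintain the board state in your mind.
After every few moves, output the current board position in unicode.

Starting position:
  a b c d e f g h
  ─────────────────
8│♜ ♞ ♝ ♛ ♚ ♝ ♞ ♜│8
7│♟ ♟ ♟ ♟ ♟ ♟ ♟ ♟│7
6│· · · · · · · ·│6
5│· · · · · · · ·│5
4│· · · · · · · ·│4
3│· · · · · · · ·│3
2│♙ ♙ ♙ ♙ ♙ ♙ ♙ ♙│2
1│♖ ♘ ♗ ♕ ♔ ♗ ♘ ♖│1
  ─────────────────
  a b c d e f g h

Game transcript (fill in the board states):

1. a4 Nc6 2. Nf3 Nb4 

  a b c d e f g h
  ─────────────────
8│♜ · ♝ ♛ ♚ ♝ ♞ ♜│8
7│♟ ♟ ♟ ♟ ♟ ♟ ♟ ♟│7
6│· · · · · · · ·│6
5│· · · · · · · ·│5
4│♙ ♞ · · · · · ·│4
3│· · · · · ♘ · ·│3
2│· ♙ ♙ ♙ ♙ ♙ ♙ ♙│2
1│♖ ♘ ♗ ♕ ♔ ♗ · ♖│1
  ─────────────────
  a b c d e f g h

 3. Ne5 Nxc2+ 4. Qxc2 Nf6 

  a b c d e f g h
  ─────────────────
8│♜ · ♝ ♛ ♚ ♝ · ♜│8
7│♟ ♟ ♟ ♟ ♟ ♟ ♟ ♟│7
6│· · · · · ♞ · ·│6
5│· · · · ♘ · · ·│5
4│♙ · · · · · · ·│4
3│· · · · · · · ·│3
2│· ♙ ♕ ♙ ♙ ♙ ♙ ♙│2
1│♖ ♘ ♗ · ♔ ♗ · ♖│1
  ─────────────────
  a b c d e f g h

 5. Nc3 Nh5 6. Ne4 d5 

  a b c d e f g h
  ─────────────────
8│♜ · ♝ ♛ ♚ ♝ · ♜│8
7│♟ ♟ ♟ · ♟ ♟ ♟ ♟│7
6│· · · · · · · ·│6
5│· · · ♟ ♘ · · ♞│5
4│♙ · · · ♘ · · ·│4
3│· · · · · · · ·│3
2│· ♙ ♕ ♙ ♙ ♙ ♙ ♙│2
1│♖ · ♗ · ♔ ♗ · ♖│1
  ─────────────────
  a b c d e f g h

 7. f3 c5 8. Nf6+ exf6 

  a b c d e f g h
  ─────────────────
8│♜ · ♝ ♛ ♚ ♝ · ♜│8
7│♟ ♟ · · · ♟ ♟ ♟│7
6│· · · · · ♟ · ·│6
5│· · ♟ ♟ ♘ · · ♞│5
4│♙ · · · · · · ·│4
3│· · · · · ♙ · ·│3
2│· ♙ ♕ ♙ ♙ · ♙ ♙│2
1│♖ · ♗ · ♔ ♗ · ♖│1
  ─────────────────
  a b c d e f g h

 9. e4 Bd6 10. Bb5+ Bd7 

  a b c d e f g h
  ─────────────────
8│♜ · · ♛ ♚ · · ♜│8
7│♟ ♟ · ♝ · ♟ ♟ ♟│7
6│· · · ♝ · ♟ · ·│6
5│· ♗ ♟ ♟ ♘ · · ♞│5
4│♙ · · · ♙ · · ·│4
3│· · · · · ♙ · ·│3
2│· ♙ ♕ ♙ · · ♙ ♙│2
1│♖ · ♗ · ♔ · · ♖│1
  ─────────────────
  a b c d e f g h



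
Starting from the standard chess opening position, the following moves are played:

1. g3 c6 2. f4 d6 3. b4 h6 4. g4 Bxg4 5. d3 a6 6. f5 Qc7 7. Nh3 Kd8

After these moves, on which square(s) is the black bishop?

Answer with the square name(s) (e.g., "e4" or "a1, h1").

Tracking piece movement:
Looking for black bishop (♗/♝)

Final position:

  a b c d e f g h
  ─────────────────
8│♜ ♞ · ♚ · ♝ ♞ ♜│8
7│· ♟ ♛ · ♟ ♟ ♟ ·│7
6│♟ · ♟ ♟ · · · ♟│6
5│· · · · · ♙ · ·│5
4│· ♙ · · · · ♝ ·│4
3│· · · ♙ · · · ♘│3
2│♙ · ♙ · ♙ · · ♙│2
1│♖ ♘ ♗ ♕ ♔ ♗ · ♖│1
  ─────────────────
  a b c d e f g h


f8, g4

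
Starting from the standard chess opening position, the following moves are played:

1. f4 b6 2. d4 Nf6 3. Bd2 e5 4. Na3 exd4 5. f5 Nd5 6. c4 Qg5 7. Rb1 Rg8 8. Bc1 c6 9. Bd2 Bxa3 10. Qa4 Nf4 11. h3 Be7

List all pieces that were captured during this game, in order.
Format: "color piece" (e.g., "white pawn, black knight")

Tracking captures:
  exd4: captured white pawn
  Bxa3: captured white knight

white pawn, white knight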